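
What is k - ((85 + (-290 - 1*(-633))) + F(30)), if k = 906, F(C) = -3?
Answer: 481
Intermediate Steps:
k - ((85 + (-290 - 1*(-633))) + F(30)) = 906 - ((85 + (-290 - 1*(-633))) - 3) = 906 - ((85 + (-290 + 633)) - 3) = 906 - ((85 + 343) - 3) = 906 - (428 - 3) = 906 - 1*425 = 906 - 425 = 481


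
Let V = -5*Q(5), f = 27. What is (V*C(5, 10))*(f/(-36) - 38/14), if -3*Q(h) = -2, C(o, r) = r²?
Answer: 24250/21 ≈ 1154.8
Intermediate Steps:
Q(h) = ⅔ (Q(h) = -⅓*(-2) = ⅔)
V = -10/3 (V = -5*⅔ = -10/3 ≈ -3.3333)
(V*C(5, 10))*(f/(-36) - 38/14) = (-10/3*10²)*(27/(-36) - 38/14) = (-10/3*100)*(27*(-1/36) - 38*1/14) = -1000*(-¾ - 19/7)/3 = -1000/3*(-97/28) = 24250/21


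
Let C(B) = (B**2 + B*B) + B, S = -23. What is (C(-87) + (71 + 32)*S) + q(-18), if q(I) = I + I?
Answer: 12646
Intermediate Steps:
C(B) = B + 2*B**2 (C(B) = (B**2 + B**2) + B = 2*B**2 + B = B + 2*B**2)
q(I) = 2*I
(C(-87) + (71 + 32)*S) + q(-18) = (-87*(1 + 2*(-87)) + (71 + 32)*(-23)) + 2*(-18) = (-87*(1 - 174) + 103*(-23)) - 36 = (-87*(-173) - 2369) - 36 = (15051 - 2369) - 36 = 12682 - 36 = 12646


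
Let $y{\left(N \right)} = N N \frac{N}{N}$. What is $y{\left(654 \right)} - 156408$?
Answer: $271308$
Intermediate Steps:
$y{\left(N \right)} = N^{2}$ ($y{\left(N \right)} = N^{2} \cdot 1 = N^{2}$)
$y{\left(654 \right)} - 156408 = 654^{2} - 156408 = 427716 - 156408 = 271308$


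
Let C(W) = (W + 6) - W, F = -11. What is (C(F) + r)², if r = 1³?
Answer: 49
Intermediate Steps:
C(W) = 6 (C(W) = (6 + W) - W = 6)
r = 1
(C(F) + r)² = (6 + 1)² = 7² = 49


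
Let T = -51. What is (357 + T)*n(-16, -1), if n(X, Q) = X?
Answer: -4896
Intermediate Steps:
(357 + T)*n(-16, -1) = (357 - 51)*(-16) = 306*(-16) = -4896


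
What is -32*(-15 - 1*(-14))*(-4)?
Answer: -128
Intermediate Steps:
-32*(-15 - 1*(-14))*(-4) = -32*(-15 + 14)*(-4) = -32*(-1)*(-4) = 32*(-4) = -128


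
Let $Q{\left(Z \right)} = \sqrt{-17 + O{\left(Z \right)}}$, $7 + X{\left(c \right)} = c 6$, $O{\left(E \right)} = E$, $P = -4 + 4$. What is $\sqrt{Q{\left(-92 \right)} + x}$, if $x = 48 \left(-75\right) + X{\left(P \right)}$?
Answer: $\sqrt{-3607 + i \sqrt{109}} \approx 0.08692 + 60.058 i$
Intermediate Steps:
$P = 0$
$X{\left(c \right)} = -7 + 6 c$ ($X{\left(c \right)} = -7 + c 6 = -7 + 6 c$)
$Q{\left(Z \right)} = \sqrt{-17 + Z}$
$x = -3607$ ($x = 48 \left(-75\right) + \left(-7 + 6 \cdot 0\right) = -3600 + \left(-7 + 0\right) = -3600 - 7 = -3607$)
$\sqrt{Q{\left(-92 \right)} + x} = \sqrt{\sqrt{-17 - 92} - 3607} = \sqrt{\sqrt{-109} - 3607} = \sqrt{i \sqrt{109} - 3607} = \sqrt{-3607 + i \sqrt{109}}$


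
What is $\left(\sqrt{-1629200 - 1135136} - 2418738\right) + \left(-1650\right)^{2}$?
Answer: $303762 + 4 i \sqrt{172771} \approx 3.0376 \cdot 10^{5} + 1662.6 i$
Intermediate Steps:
$\left(\sqrt{-1629200 - 1135136} - 2418738\right) + \left(-1650\right)^{2} = \left(\sqrt{-2764336} - 2418738\right) + 2722500 = \left(4 i \sqrt{172771} - 2418738\right) + 2722500 = \left(-2418738 + 4 i \sqrt{172771}\right) + 2722500 = 303762 + 4 i \sqrt{172771}$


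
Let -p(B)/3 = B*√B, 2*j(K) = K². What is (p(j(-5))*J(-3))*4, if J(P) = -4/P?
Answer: -500*√2 ≈ -707.11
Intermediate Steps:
j(K) = K²/2
p(B) = -3*B^(3/2) (p(B) = -3*B*√B = -3*B^(3/2))
(p(j(-5))*J(-3))*4 = ((-3*125*√2/4)*(-4/(-3)))*4 = ((-3*125*√2/4)*(-4*(-⅓)))*4 = (-375*√2/4*(4/3))*4 = -125*√2*4 = -500*√2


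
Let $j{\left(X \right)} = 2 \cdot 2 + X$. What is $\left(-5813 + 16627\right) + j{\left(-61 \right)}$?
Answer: $10757$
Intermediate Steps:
$j{\left(X \right)} = 4 + X$
$\left(-5813 + 16627\right) + j{\left(-61 \right)} = \left(-5813 + 16627\right) + \left(4 - 61\right) = 10814 - 57 = 10757$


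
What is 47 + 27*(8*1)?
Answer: 263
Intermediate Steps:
47 + 27*(8*1) = 47 + 27*8 = 47 + 216 = 263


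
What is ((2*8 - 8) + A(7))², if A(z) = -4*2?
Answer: 0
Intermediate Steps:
A(z) = -8
((2*8 - 8) + A(7))² = ((2*8 - 8) - 8)² = ((16 - 8) - 8)² = (8 - 8)² = 0² = 0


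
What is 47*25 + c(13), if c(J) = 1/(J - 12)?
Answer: 1176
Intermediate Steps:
c(J) = 1/(-12 + J)
47*25 + c(13) = 47*25 + 1/(-12 + 13) = 1175 + 1/1 = 1175 + 1 = 1176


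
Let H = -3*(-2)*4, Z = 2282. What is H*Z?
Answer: 54768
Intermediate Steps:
H = 24 (H = 6*4 = 24)
H*Z = 24*2282 = 54768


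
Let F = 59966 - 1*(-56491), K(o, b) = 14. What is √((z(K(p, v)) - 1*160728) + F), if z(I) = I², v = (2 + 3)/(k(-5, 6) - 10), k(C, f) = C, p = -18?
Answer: 5*I*√1763 ≈ 209.94*I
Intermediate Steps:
v = -⅓ (v = (2 + 3)/(-5 - 10) = 5/(-15) = 5*(-1/15) = -⅓ ≈ -0.33333)
F = 116457 (F = 59966 + 56491 = 116457)
√((z(K(p, v)) - 1*160728) + F) = √((14² - 1*160728) + 116457) = √((196 - 160728) + 116457) = √(-160532 + 116457) = √(-44075) = 5*I*√1763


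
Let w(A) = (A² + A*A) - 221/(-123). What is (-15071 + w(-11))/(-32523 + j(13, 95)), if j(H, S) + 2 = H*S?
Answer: 911873/1924335 ≈ 0.47386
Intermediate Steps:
j(H, S) = -2 + H*S
w(A) = 221/123 + 2*A² (w(A) = (A² + A²) - 221*(-1/123) = 2*A² + 221/123 = 221/123 + 2*A²)
(-15071 + w(-11))/(-32523 + j(13, 95)) = (-15071 + (221/123 + 2*(-11)²))/(-32523 + (-2 + 13*95)) = (-15071 + (221/123 + 2*121))/(-32523 + (-2 + 1235)) = (-15071 + (221/123 + 242))/(-32523 + 1233) = (-15071 + 29987/123)/(-31290) = -1823746/123*(-1/31290) = 911873/1924335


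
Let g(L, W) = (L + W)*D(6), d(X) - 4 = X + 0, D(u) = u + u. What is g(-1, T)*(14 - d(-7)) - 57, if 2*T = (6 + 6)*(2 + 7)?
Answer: 10755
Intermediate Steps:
D(u) = 2*u
T = 54 (T = ((6 + 6)*(2 + 7))/2 = (12*9)/2 = (½)*108 = 54)
d(X) = 4 + X (d(X) = 4 + (X + 0) = 4 + X)
g(L, W) = 12*L + 12*W (g(L, W) = (L + W)*(2*6) = (L + W)*12 = 12*L + 12*W)
g(-1, T)*(14 - d(-7)) - 57 = (12*(-1) + 12*54)*(14 - (4 - 7)) - 57 = (-12 + 648)*(14 - 1*(-3)) - 57 = 636*(14 + 3) - 57 = 636*17 - 57 = 10812 - 57 = 10755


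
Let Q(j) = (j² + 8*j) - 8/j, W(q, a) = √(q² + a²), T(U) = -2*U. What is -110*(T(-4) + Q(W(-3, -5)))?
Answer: -4620 - 14520*√34/17 ≈ -9600.3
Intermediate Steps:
W(q, a) = √(a² + q²)
Q(j) = j² - 8/j + 8*j
-110*(T(-4) + Q(W(-3, -5))) = -110*(-2*(-4) + (-8 + (√((-5)² + (-3)²))²*(8 + √((-5)² + (-3)²)))/(√((-5)² + (-3)²))) = -110*(8 + (-8 + (√(25 + 9))²*(8 + √(25 + 9)))/(√(25 + 9))) = -110*(8 + (-8 + (√34)²*(8 + √34))/(√34)) = -110*(8 + (√34/34)*(-8 + 34*(8 + √34))) = -110*(8 + (√34/34)*(-8 + (272 + 34*√34))) = -110*(8 + (√34/34)*(264 + 34*√34)) = -110*(8 + √34*(264 + 34*√34)/34) = -880 - 55*√34*(264 + 34*√34)/17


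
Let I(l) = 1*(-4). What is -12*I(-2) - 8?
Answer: 40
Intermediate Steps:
I(l) = -4
-12*I(-2) - 8 = -12*(-4) - 8 = 48 - 8 = 40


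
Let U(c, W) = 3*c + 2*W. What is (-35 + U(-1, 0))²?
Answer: 1444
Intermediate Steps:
U(c, W) = 2*W + 3*c
(-35 + U(-1, 0))² = (-35 + (2*0 + 3*(-1)))² = (-35 + (0 - 3))² = (-35 - 3)² = (-38)² = 1444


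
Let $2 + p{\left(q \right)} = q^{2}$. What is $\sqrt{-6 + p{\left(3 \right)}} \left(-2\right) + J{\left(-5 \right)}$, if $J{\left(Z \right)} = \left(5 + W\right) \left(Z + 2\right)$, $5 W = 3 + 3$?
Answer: $- \frac{103}{5} \approx -20.6$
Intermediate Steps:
$W = \frac{6}{5}$ ($W = \frac{3 + 3}{5} = \frac{1}{5} \cdot 6 = \frac{6}{5} \approx 1.2$)
$p{\left(q \right)} = -2 + q^{2}$
$J{\left(Z \right)} = \frac{62}{5} + \frac{31 Z}{5}$ ($J{\left(Z \right)} = \left(5 + \frac{6}{5}\right) \left(Z + 2\right) = \frac{31 \left(2 + Z\right)}{5} = \frac{62}{5} + \frac{31 Z}{5}$)
$\sqrt{-6 + p{\left(3 \right)}} \left(-2\right) + J{\left(-5 \right)} = \sqrt{-6 - \left(2 - 3^{2}\right)} \left(-2\right) + \left(\frac{62}{5} + \frac{31}{5} \left(-5\right)\right) = \sqrt{-6 + \left(-2 + 9\right)} \left(-2\right) + \left(\frac{62}{5} - 31\right) = \sqrt{-6 + 7} \left(-2\right) - \frac{93}{5} = \sqrt{1} \left(-2\right) - \frac{93}{5} = 1 \left(-2\right) - \frac{93}{5} = -2 - \frac{93}{5} = - \frac{103}{5}$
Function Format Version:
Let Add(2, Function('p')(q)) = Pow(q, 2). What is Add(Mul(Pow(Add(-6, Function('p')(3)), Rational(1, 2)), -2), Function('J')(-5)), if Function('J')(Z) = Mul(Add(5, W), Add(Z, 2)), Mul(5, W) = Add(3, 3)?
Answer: Rational(-103, 5) ≈ -20.600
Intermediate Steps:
W = Rational(6, 5) (W = Mul(Rational(1, 5), Add(3, 3)) = Mul(Rational(1, 5), 6) = Rational(6, 5) ≈ 1.2000)
Function('p')(q) = Add(-2, Pow(q, 2))
Function('J')(Z) = Add(Rational(62, 5), Mul(Rational(31, 5), Z)) (Function('J')(Z) = Mul(Add(5, Rational(6, 5)), Add(Z, 2)) = Mul(Rational(31, 5), Add(2, Z)) = Add(Rational(62, 5), Mul(Rational(31, 5), Z)))
Add(Mul(Pow(Add(-6, Function('p')(3)), Rational(1, 2)), -2), Function('J')(-5)) = Add(Mul(Pow(Add(-6, Add(-2, Pow(3, 2))), Rational(1, 2)), -2), Add(Rational(62, 5), Mul(Rational(31, 5), -5))) = Add(Mul(Pow(Add(-6, Add(-2, 9)), Rational(1, 2)), -2), Add(Rational(62, 5), -31)) = Add(Mul(Pow(Add(-6, 7), Rational(1, 2)), -2), Rational(-93, 5)) = Add(Mul(Pow(1, Rational(1, 2)), -2), Rational(-93, 5)) = Add(Mul(1, -2), Rational(-93, 5)) = Add(-2, Rational(-93, 5)) = Rational(-103, 5)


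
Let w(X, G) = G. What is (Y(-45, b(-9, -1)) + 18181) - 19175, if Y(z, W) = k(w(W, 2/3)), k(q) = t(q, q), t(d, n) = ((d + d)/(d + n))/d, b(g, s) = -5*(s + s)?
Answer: -1985/2 ≈ -992.50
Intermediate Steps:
b(g, s) = -10*s
t(d, n) = 2/(d + n) (t(d, n) = ((2*d)/(d + n))/d = (2*d/(d + n))/d = 2/(d + n))
k(q) = 1/q (k(q) = 2/(q + q) = 2/((2*q)) = 2*(1/(2*q)) = 1/q)
Y(z, W) = 3/2 (Y(z, W) = 1/(2/3) = 1/(2*(⅓)) = 1/(⅔) = 3/2)
(Y(-45, b(-9, -1)) + 18181) - 19175 = (3/2 + 18181) - 19175 = 36365/2 - 19175 = -1985/2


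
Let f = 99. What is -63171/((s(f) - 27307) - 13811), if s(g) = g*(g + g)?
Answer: 21057/7172 ≈ 2.9360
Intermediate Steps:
s(g) = 2*g² (s(g) = g*(2*g) = 2*g²)
-63171/((s(f) - 27307) - 13811) = -63171/((2*99² - 27307) - 13811) = -63171/((2*9801 - 27307) - 13811) = -63171/((19602 - 27307) - 13811) = -63171/(-7705 - 13811) = -63171/(-21516) = -63171*(-1/21516) = 21057/7172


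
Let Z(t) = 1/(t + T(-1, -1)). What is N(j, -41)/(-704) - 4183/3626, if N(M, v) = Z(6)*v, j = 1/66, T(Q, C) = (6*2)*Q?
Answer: -8908829/7658112 ≈ -1.1633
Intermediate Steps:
T(Q, C) = 12*Q
Z(t) = 1/(-12 + t) (Z(t) = 1/(t + 12*(-1)) = 1/(t - 12) = 1/(-12 + t))
j = 1/66 ≈ 0.015152
N(M, v) = -v/6 (N(M, v) = v/(-12 + 6) = v/(-6) = -v/6)
N(j, -41)/(-704) - 4183/3626 = -⅙*(-41)/(-704) - 4183/3626 = (41/6)*(-1/704) - 4183*1/3626 = -41/4224 - 4183/3626 = -8908829/7658112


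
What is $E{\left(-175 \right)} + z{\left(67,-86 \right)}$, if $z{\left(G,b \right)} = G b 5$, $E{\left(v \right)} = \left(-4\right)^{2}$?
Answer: $-28794$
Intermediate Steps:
$E{\left(v \right)} = 16$
$z{\left(G,b \right)} = 5 G b$
$E{\left(-175 \right)} + z{\left(67,-86 \right)} = 16 + 5 \cdot 67 \left(-86\right) = 16 - 28810 = -28794$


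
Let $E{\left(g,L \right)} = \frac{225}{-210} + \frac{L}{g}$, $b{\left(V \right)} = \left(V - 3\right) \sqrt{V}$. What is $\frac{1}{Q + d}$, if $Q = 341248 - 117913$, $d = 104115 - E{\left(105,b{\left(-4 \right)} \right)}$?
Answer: $\frac{14440592250}{4728587404326409} - \frac{5880 i}{4728587404326409} \approx 3.0539 \cdot 10^{-6} - 1.2435 \cdot 10^{-12} i$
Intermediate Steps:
$b{\left(V \right)} = \sqrt{V} \left(-3 + V\right)$ ($b{\left(V \right)} = \left(V - 3\right) \sqrt{V} = \left(-3 + V\right) \sqrt{V} = \sqrt{V} \left(-3 + V\right)$)
$E{\left(g,L \right)} = - \frac{15}{14} + \frac{L}{g}$ ($E{\left(g,L \right)} = 225 \left(- \frac{1}{210}\right) + \frac{L}{g} = - \frac{15}{14} + \frac{L}{g}$)
$d = \frac{1457625}{14} + \frac{2 i}{15}$ ($d = 104115 - \left(- \frac{15}{14} + \frac{\sqrt{-4} \left(-3 - 4\right)}{105}\right) = 104115 - \left(- \frac{15}{14} + 2 i \left(-7\right) \frac{1}{105}\right) = 104115 - \left(- \frac{15}{14} + - 14 i \frac{1}{105}\right) = 104115 - \left(- \frac{15}{14} - \frac{2 i}{15}\right) = 104115 + \left(\frac{15}{14} + \frac{2 i}{15}\right) = \frac{1457625}{14} + \frac{2 i}{15} \approx 1.0412 \cdot 10^{5} + 0.13333 i$)
$Q = 223335$
$\frac{1}{Q + d} = \frac{1}{223335 + \left(\frac{1457625}{14} + \frac{2 i}{15}\right)} = \frac{1}{\frac{4584315}{14} + \frac{2 i}{15}} = \frac{44100 \left(\frac{4584315}{14} - \frac{2 i}{15}\right)}{4728587404326409}$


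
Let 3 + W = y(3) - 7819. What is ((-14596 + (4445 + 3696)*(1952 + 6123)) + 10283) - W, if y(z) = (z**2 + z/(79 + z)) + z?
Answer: 5390849901/82 ≈ 6.5742e+7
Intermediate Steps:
y(z) = z + z**2 + z/(79 + z) (y(z) = (z**2 + z/(79 + z)) + z = z + z**2 + z/(79 + z))
W = -640417/82 (W = -3 + (3*(80 + 3**2 + 80*3)/(79 + 3) - 7819) = -3 + (3*(80 + 9 + 240)/82 - 7819) = -3 + (3*(1/82)*329 - 7819) = -3 + (987/82 - 7819) = -3 - 640171/82 = -640417/82 ≈ -7810.0)
((-14596 + (4445 + 3696)*(1952 + 6123)) + 10283) - W = ((-14596 + (4445 + 3696)*(1952 + 6123)) + 10283) - 1*(-640417/82) = ((-14596 + 8141*8075) + 10283) + 640417/82 = ((-14596 + 65738575) + 10283) + 640417/82 = (65723979 + 10283) + 640417/82 = 65734262 + 640417/82 = 5390849901/82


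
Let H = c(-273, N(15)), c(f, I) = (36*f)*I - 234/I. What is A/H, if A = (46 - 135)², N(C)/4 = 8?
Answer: -126736/5032053 ≈ -0.025186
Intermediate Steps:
N(C) = 32 (N(C) = 4*8 = 32)
c(f, I) = -234/I + 36*I*f (c(f, I) = 36*I*f - 234/I = -234/I + 36*I*f)
H = -5032053/16 (H = -234/32 + 36*32*(-273) = -234*1/32 - 314496 = -117/16 - 314496 = -5032053/16 ≈ -3.1450e+5)
A = 7921 (A = (-89)² = 7921)
A/H = 7921/(-5032053/16) = 7921*(-16/5032053) = -126736/5032053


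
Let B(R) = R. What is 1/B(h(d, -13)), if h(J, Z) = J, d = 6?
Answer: ⅙ ≈ 0.16667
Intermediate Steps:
1/B(h(d, -13)) = 1/6 = ⅙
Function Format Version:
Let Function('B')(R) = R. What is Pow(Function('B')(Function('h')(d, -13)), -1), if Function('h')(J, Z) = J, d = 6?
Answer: Rational(1, 6) ≈ 0.16667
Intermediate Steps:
Pow(Function('B')(Function('h')(d, -13)), -1) = Pow(6, -1) = Rational(1, 6)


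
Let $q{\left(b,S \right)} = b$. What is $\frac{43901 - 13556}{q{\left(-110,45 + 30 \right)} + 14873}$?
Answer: $\frac{1445}{703} \approx 2.0555$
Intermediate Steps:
$\frac{43901 - 13556}{q{\left(-110,45 + 30 \right)} + 14873} = \frac{43901 - 13556}{-110 + 14873} = \frac{30345}{14763} = 30345 \cdot \frac{1}{14763} = \frac{1445}{703}$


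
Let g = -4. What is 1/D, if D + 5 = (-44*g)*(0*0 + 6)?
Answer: 1/1051 ≈ 0.00095147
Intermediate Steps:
D = 1051 (D = -5 + (-44*(-4))*(0*0 + 6) = -5 + 176*(0 + 6) = -5 + 176*6 = -5 + 1056 = 1051)
1/D = 1/1051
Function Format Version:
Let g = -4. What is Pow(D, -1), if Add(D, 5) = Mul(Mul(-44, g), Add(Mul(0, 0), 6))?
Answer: Rational(1, 1051) ≈ 0.00095147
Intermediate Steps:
D = 1051 (D = Add(-5, Mul(Mul(-44, -4), Add(Mul(0, 0), 6))) = Add(-5, Mul(176, Add(0, 6))) = Add(-5, Mul(176, 6)) = Add(-5, 1056) = 1051)
Pow(D, -1) = Pow(1051, -1) = Rational(1, 1051)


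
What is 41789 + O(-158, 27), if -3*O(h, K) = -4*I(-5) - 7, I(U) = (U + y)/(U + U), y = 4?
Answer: 626872/15 ≈ 41791.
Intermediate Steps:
I(U) = (4 + U)/(2*U) (I(U) = (U + 4)/(U + U) = (4 + U)/((2*U)) = (4 + U)*(1/(2*U)) = (4 + U)/(2*U))
O(h, K) = 37/15 (O(h, K) = -(-2*(4 - 5)/(-5) - 7)/3 = -(-2*(-1)*(-1)/5 - 7)/3 = -(-4*1/10 - 7)/3 = -(-2/5 - 7)/3 = -1/3*(-37/5) = 37/15)
41789 + O(-158, 27) = 41789 + 37/15 = 626872/15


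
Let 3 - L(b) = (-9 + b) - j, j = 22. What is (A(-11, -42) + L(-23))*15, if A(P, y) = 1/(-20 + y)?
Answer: 52995/62 ≈ 854.76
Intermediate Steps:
L(b) = 34 - b (L(b) = 3 - ((-9 + b) - 1*22) = 3 - ((-9 + b) - 22) = 3 - (-31 + b) = 3 + (31 - b) = 34 - b)
(A(-11, -42) + L(-23))*15 = (1/(-20 - 42) + (34 - 1*(-23)))*15 = (1/(-62) + (34 + 23))*15 = (-1/62 + 57)*15 = (3533/62)*15 = 52995/62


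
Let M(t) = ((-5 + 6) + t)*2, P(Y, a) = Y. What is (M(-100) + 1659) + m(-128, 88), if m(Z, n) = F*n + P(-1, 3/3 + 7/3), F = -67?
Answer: -4436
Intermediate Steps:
M(t) = 2 + 2*t (M(t) = (1 + t)*2 = 2 + 2*t)
m(Z, n) = -1 - 67*n (m(Z, n) = -67*n - 1 = -1 - 67*n)
(M(-100) + 1659) + m(-128, 88) = ((2 + 2*(-100)) + 1659) + (-1 - 67*88) = ((2 - 200) + 1659) + (-1 - 5896) = (-198 + 1659) - 5897 = 1461 - 5897 = -4436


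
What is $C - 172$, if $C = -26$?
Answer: $-198$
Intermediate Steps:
$C - 172 = -26 - 172 = -198$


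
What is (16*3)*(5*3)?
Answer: 720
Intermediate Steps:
(16*3)*(5*3) = 48*15 = 720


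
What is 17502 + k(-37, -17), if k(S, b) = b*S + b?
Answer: 18114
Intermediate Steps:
k(S, b) = b + S*b (k(S, b) = S*b + b = b + S*b)
17502 + k(-37, -17) = 17502 - 17*(1 - 37) = 17502 - 17*(-36) = 17502 + 612 = 18114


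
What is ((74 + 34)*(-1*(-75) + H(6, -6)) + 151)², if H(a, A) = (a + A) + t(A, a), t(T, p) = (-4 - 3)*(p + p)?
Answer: 674041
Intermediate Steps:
t(T, p) = -14*p
H(a, A) = A - 13*a (H(a, A) = (a + A) - 14*a = (A + a) - 14*a = A - 13*a)
((74 + 34)*(-1*(-75) + H(6, -6)) + 151)² = ((74 + 34)*(-1*(-75) + (-6 - 13*6)) + 151)² = (108*(75 + (-6 - 78)) + 151)² = (108*(75 - 84) + 151)² = (108*(-9) + 151)² = (-972 + 151)² = (-821)² = 674041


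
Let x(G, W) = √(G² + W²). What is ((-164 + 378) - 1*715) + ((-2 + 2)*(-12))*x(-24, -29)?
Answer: -501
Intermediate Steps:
((-164 + 378) - 1*715) + ((-2 + 2)*(-12))*x(-24, -29) = ((-164 + 378) - 1*715) + ((-2 + 2)*(-12))*√((-24)² + (-29)²) = (214 - 715) + (0*(-12))*√(576 + 841) = -501 + 0*√1417 = -501 + 0 = -501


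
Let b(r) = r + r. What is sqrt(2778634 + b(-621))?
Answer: 4*sqrt(173587) ≈ 1666.6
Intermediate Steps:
b(r) = 2*r
sqrt(2778634 + b(-621)) = sqrt(2778634 + 2*(-621)) = sqrt(2778634 - 1242) = sqrt(2777392) = 4*sqrt(173587)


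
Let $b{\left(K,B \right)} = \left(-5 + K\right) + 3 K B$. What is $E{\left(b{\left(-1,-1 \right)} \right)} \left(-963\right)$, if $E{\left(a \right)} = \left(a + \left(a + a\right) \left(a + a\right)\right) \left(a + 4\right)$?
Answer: $-31779$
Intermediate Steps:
$b{\left(K,B \right)} = -5 + K + 3 B K$ ($b{\left(K,B \right)} = \left(-5 + K\right) + 3 B K = -5 + K + 3 B K$)
$E{\left(a \right)} = \left(4 + a\right) \left(a + 4 a^{2}\right)$ ($E{\left(a \right)} = \left(a + 2 a 2 a\right) \left(4 + a\right) = \left(a + 4 a^{2}\right) \left(4 + a\right) = \left(4 + a\right) \left(a + 4 a^{2}\right)$)
$E{\left(b{\left(-1,-1 \right)} \right)} \left(-963\right) = \left(-5 - 1 + 3 \left(-1\right) \left(-1\right)\right) \left(4 + 4 \left(-5 - 1 + 3 \left(-1\right) \left(-1\right)\right)^{2} + 17 \left(-5 - 1 + 3 \left(-1\right) \left(-1\right)\right)\right) \left(-963\right) = \left(-5 - 1 + 3\right) \left(4 + 4 \left(-5 - 1 + 3\right)^{2} + 17 \left(-5 - 1 + 3\right)\right) \left(-963\right) = - 3 \left(4 + 4 \left(-3\right)^{2} + 17 \left(-3\right)\right) \left(-963\right) = - 3 \left(4 + 4 \cdot 9 - 51\right) \left(-963\right) = - 3 \left(4 + 36 - 51\right) \left(-963\right) = \left(-3\right) \left(-11\right) \left(-963\right) = 33 \left(-963\right) = -31779$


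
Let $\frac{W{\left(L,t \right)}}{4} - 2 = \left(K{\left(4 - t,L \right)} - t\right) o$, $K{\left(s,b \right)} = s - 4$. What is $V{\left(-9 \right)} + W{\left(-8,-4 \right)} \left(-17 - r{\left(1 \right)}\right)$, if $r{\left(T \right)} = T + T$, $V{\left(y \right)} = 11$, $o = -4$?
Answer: $2291$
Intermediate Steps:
$K{\left(s,b \right)} = -4 + s$
$r{\left(T \right)} = 2 T$
$W{\left(L,t \right)} = 8 + 32 t$ ($W{\left(L,t \right)} = 8 + 4 \left(\left(-4 - \left(-4 + t\right)\right) - t\right) \left(-4\right) = 8 + 4 \left(- t - t\right) \left(-4\right) = 8 + 4 - 2 t \left(-4\right) = 8 + 4 \cdot 8 t = 8 + 32 t$)
$V{\left(-9 \right)} + W{\left(-8,-4 \right)} \left(-17 - r{\left(1 \right)}\right) = 11 + \left(8 + 32 \left(-4\right)\right) \left(-17 - 2 \cdot 1\right) = 11 + \left(8 - 128\right) \left(-17 - 2\right) = 11 - 120 \left(-17 - 2\right) = 11 - -2280 = 11 + 2280 = 2291$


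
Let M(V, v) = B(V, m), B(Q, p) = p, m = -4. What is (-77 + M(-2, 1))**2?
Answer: 6561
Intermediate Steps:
M(V, v) = -4
(-77 + M(-2, 1))**2 = (-77 - 4)**2 = (-81)**2 = 6561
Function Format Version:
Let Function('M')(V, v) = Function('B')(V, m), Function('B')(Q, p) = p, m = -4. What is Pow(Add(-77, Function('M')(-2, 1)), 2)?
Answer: 6561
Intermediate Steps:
Function('M')(V, v) = -4
Pow(Add(-77, Function('M')(-2, 1)), 2) = Pow(Add(-77, -4), 2) = Pow(-81, 2) = 6561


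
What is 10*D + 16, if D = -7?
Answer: -54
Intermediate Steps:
10*D + 16 = 10*(-7) + 16 = -70 + 16 = -54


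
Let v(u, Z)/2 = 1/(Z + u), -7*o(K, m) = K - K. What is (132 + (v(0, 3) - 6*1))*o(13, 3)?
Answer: 0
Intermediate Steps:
o(K, m) = 0 (o(K, m) = -(K - K)/7 = -1/7*0 = 0)
v(u, Z) = 2/(Z + u)
(132 + (v(0, 3) - 6*1))*o(13, 3) = (132 + (2/(3 + 0) - 6*1))*0 = (132 + (2/3 - 6))*0 = (132 - 16/3)*0 = (380/3)*0 = 0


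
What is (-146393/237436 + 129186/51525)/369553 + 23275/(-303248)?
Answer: -2922802960920183397/38083490331782759600 ≈ -0.076747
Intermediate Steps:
(-146393/237436 + 129186/51525)/369553 + 23275/(-303248) = (-146393*1/237436 + 129186*(1/51525))*(1/369553) + 23275*(-1/303248) = (-146393/237436 + 14354/5725)*(1/369553) - 23275/303248 = (2570056419/1359321100)*(1/369553) - 23275/303248 = 2570056419/502341190468300 - 23275/303248 = -2922802960920183397/38083490331782759600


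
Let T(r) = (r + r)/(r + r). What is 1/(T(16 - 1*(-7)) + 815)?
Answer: 1/816 ≈ 0.0012255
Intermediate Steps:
T(r) = 1 (T(r) = (2*r)/((2*r)) = (2*r)*(1/(2*r)) = 1)
1/(T(16 - 1*(-7)) + 815) = 1/(1 + 815) = 1/816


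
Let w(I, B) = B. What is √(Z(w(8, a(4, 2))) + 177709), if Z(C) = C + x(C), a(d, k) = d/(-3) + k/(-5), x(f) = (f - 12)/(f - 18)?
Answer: √218953980735/1110 ≈ 421.55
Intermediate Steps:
x(f) = (-12 + f)/(-18 + f)
a(d, k) = -d/3 - k/5 (a(d, k) = d*(-⅓) + k*(-⅕) = -d/3 - k/5)
Z(C) = C + (-12 + C)/(-18 + C)
√(Z(w(8, a(4, 2))) + 177709) = √((-12 + (-⅓*4 - ⅕*2) + (-⅓*4 - ⅕*2)*(-18 + (-⅓*4 - ⅕*2)))/(-18 + (-⅓*4 - ⅕*2)) + 177709) = √((-12 + (-4/3 - ⅖) + (-4/3 - ⅖)*(-18 + (-4/3 - ⅖)))/(-18 + (-4/3 - ⅖)) + 177709) = √((-12 - 26/15 - 26*(-18 - 26/15)/15)/(-18 - 26/15) + 177709) = √((-12 - 26/15 - 26/15*(-296/15))/(-296/15) + 177709) = √(-15*(-12 - 26/15 + 7696/225)/296 + 177709) = √(-15/296*4606/225 + 177709) = √(-2303/2220 + 177709) = √(394511677/2220) = √218953980735/1110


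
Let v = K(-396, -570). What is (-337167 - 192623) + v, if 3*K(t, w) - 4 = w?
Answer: -1589936/3 ≈ -5.2998e+5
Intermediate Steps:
K(t, w) = 4/3 + w/3
v = -566/3 (v = 4/3 + (⅓)*(-570) = 4/3 - 190 = -566/3 ≈ -188.67)
(-337167 - 192623) + v = (-337167 - 192623) - 566/3 = -529790 - 566/3 = -1589936/3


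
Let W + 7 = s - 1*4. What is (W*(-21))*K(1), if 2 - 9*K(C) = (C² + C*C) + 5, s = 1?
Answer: -350/3 ≈ -116.67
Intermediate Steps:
K(C) = -⅓ - 2*C²/9 (K(C) = 2/9 - ((C² + C*C) + 5)/9 = 2/9 - ((C² + C²) + 5)/9 = 2/9 - (2*C² + 5)/9 = 2/9 - (5 + 2*C²)/9 = 2/9 + (-5/9 - 2*C²/9) = -⅓ - 2*C²/9)
W = -10 (W = -7 + (1 - 1*4) = -7 + (1 - 4) = -7 - 3 = -10)
(W*(-21))*K(1) = (-10*(-21))*(-⅓ - 2/9*1²) = 210*(-⅓ - 2/9*1) = 210*(-⅓ - 2/9) = 210*(-5/9) = -350/3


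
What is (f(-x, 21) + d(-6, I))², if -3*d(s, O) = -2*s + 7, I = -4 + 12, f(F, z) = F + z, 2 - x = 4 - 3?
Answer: 1681/9 ≈ 186.78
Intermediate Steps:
x = 1 (x = 2 - (4 - 3) = 2 - 1*1 = 2 - 1 = 1)
I = 8
d(s, O) = -7/3 + 2*s/3 (d(s, O) = -(-2*s + 7)/3 = -(7 - 2*s)/3 = -7/3 + 2*s/3)
(f(-x, 21) + d(-6, I))² = ((-1*1 + 21) + (-7/3 + (⅔)*(-6)))² = ((-1 + 21) + (-7/3 - 4))² = (20 - 19/3)² = (41/3)² = 1681/9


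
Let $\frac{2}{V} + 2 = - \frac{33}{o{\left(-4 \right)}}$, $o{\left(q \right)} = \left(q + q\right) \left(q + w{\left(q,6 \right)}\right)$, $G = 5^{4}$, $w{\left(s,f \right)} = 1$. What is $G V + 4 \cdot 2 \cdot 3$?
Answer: $- \frac{9352}{27} \approx -346.37$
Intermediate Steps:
$G = 625$
$o{\left(q \right)} = 2 q \left(1 + q\right)$ ($o{\left(q \right)} = \left(q + q\right) \left(q + 1\right) = 2 q \left(1 + q\right)$)
$V = - \frac{16}{27}$ ($V = \frac{2}{-2 - \frac{33}{2 \left(-4\right) \left(1 - 4\right)}} = \frac{2}{-2 - \frac{33}{2 \left(-4\right) \left(-3\right)}} = \frac{2}{-2 - \frac{33}{24}} = \frac{2}{-2 - \frac{11}{8}} = \frac{2}{- \frac{27}{8}} = 2 \left(- \frac{8}{27}\right) = - \frac{16}{27} \approx -0.59259$)
$G V + 4 \cdot 2 \cdot 3 = 625 \left(- \frac{16}{27}\right) + 4 \cdot 2 \cdot 3 = - \frac{10000}{27} + 8 \cdot 3 = - \frac{10000}{27} + 24 = - \frac{9352}{27}$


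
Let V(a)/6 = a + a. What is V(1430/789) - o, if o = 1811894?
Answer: -476522402/263 ≈ -1.8119e+6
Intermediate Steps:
V(a) = 12*a (V(a) = 6*(a + a) = 6*(2*a) = 12*a)
V(1430/789) - o = 12*(1430/789) - 1*1811894 = 12*(1430*(1/789)) - 1811894 = 12*(1430/789) - 1811894 = 5720/263 - 1811894 = -476522402/263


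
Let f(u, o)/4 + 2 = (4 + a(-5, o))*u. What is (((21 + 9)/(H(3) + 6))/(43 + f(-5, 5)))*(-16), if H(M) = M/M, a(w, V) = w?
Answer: -96/77 ≈ -1.2468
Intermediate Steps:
H(M) = 1
f(u, o) = -8 - 4*u (f(u, o) = -8 + 4*((4 - 5)*u) = -8 + 4*(-u) = -8 - 4*u)
(((21 + 9)/(H(3) + 6))/(43 + f(-5, 5)))*(-16) = (((21 + 9)/(1 + 6))/(43 + (-8 - 4*(-5))))*(-16) = ((30/7)/(43 + (-8 + 20)))*(-16) = ((30*(⅐))/(43 + 12))*(-16) = ((30/7)/55)*(-16) = ((1/55)*(30/7))*(-16) = (6/77)*(-16) = -96/77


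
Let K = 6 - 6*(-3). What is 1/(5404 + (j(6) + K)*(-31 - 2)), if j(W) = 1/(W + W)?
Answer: 4/18437 ≈ 0.00021696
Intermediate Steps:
K = 24 (K = 6 + 18 = 24)
j(W) = 1/(2*W)
1/(5404 + (j(6) + K)*(-31 - 2)) = 1/(5404 + ((1/2)/6 + 24)*(-31 - 2)) = 1/(5404 + ((1/2)*(1/6) + 24)*(-33)) = 1/(5404 + (1/12 + 24)*(-33)) = 1/(5404 + (289/12)*(-33)) = 1/(5404 - 3179/4) = 1/(18437/4) = 4/18437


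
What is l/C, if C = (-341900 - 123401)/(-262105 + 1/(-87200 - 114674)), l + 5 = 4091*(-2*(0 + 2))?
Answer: -866119552516499/93932174074 ≈ -9220.7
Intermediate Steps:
l = -16369 (l = -5 + 4091*(-2*(0 + 2)) = -5 + 4091*(-2*2) = -5 + 4091*(-4) = -5 - 16364 = -16369)
C = 93932174074/52912184771 (C = -465301/(-262105 + 1/(-201874)) = -465301/(-262105 - 1/201874) = -465301/(-52912184771/201874) = -465301*(-201874/52912184771) = 93932174074/52912184771 ≈ 1.7752)
l/C = -16369/93932174074/52912184771 = -16369*52912184771/93932174074 = -866119552516499/93932174074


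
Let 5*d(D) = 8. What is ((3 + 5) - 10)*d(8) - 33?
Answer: -181/5 ≈ -36.200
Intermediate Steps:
d(D) = 8/5 (d(D) = (⅕)*8 = 8/5)
((3 + 5) - 10)*d(8) - 33 = ((3 + 5) - 10)*(8/5) - 33 = (8 - 10)*(8/5) - 33 = -2*8/5 - 33 = -16/5 - 33 = -181/5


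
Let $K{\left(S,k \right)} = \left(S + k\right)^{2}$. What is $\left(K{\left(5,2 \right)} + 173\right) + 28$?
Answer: $250$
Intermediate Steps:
$\left(K{\left(5,2 \right)} + 173\right) + 28 = \left(\left(5 + 2\right)^{2} + 173\right) + 28 = \left(7^{2} + 173\right) + 28 = \left(49 + 173\right) + 28 = 222 + 28 = 250$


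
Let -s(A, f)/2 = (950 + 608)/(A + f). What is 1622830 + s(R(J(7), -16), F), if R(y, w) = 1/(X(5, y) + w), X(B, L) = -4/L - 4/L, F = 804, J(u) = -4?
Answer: 18264908026/11255 ≈ 1.6228e+6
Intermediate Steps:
X(B, L) = -8/L
R(y, w) = 1/(w - 8/y) (R(y, w) = 1/(-8/y + w) = 1/(w - 8/y))
s(A, f) = -3116/(A + f) (s(A, f) = -2*(950 + 608)/(A + f) = -3116/(A + f))
1622830 + s(R(J(7), -16), F) = 1622830 - 3116/(-4/(-8 - 16*(-4)) + 804) = 1622830 - 3116/(-4/(-8 + 64) + 804) = 1622830 - 3116/(-4/56 + 804) = 1622830 - 3116/(-4*1/56 + 804) = 1622830 - 3116/(-1/14 + 804) = 1622830 - 3116/11255/14 = 1622830 - 3116*14/11255 = 1622830 - 43624/11255 = 18264908026/11255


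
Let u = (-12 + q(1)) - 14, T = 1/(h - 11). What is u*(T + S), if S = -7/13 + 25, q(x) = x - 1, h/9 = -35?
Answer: -103655/163 ≈ -635.92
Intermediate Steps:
h = -315 (h = 9*(-35) = -315)
q(x) = -1 + x
T = -1/326 (T = 1/(-315 - 11) = 1/(-326) = -1/326 ≈ -0.0030675)
u = -26 (u = (-12 + (-1 + 1)) - 14 = (-12 + 0) - 14 = -12 - 14 = -26)
S = 318/13 (S = -7*1/13 + 25 = -7/13 + 25 = 318/13 ≈ 24.462)
u*(T + S) = -26*(-1/326 + 318/13) = -26*103655/4238 = -103655/163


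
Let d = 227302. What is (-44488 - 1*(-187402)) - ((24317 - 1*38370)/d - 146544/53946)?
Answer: 292075058484319/2043672282 ≈ 1.4292e+5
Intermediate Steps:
(-44488 - 1*(-187402)) - ((24317 - 1*38370)/d - 146544/53946) = (-44488 - 1*(-187402)) - ((24317 - 1*38370)/227302 - 146544/53946) = (-44488 + 187402) - ((24317 - 38370)*(1/227302) - 146544*1/53946) = 142914 - (-14053*1/227302 - 24424/8991) = 142914 - (-14053/227302 - 24424/8991) = 142914 - 1*(-5677974571/2043672282) = 142914 + 5677974571/2043672282 = 292075058484319/2043672282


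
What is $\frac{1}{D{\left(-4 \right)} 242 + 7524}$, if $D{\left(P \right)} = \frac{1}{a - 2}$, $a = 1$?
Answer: $\frac{1}{7282} \approx 0.00013732$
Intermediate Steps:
$D{\left(P \right)} = -1$ ($D{\left(P \right)} = \frac{1}{1 - 2} = \frac{1}{-1} = -1$)
$\frac{1}{D{\left(-4 \right)} 242 + 7524} = \frac{1}{\left(-1\right) 242 + 7524} = \frac{1}{-242 + 7524} = \frac{1}{7282}$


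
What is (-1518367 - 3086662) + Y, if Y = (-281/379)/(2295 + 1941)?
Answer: -7393116178157/1605444 ≈ -4.6050e+6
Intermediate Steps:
Y = -281/1605444 (Y = -281*1/379/4236 = -281/379*1/4236 = -281/1605444 ≈ -0.00017503)
(-1518367 - 3086662) + Y = (-1518367 - 3086662) - 281/1605444 = -4605029 - 281/1605444 = -7393116178157/1605444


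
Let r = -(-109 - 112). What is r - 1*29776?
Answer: -29555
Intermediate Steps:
r = 221 (r = -1*(-221) = 221)
r - 1*29776 = 221 - 1*29776 = 221 - 29776 = -29555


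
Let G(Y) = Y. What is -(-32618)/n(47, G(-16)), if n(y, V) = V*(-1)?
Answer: 16309/8 ≈ 2038.6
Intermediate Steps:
n(y, V) = -V
-(-32618)/n(47, G(-16)) = -(-32618)/((-1*(-16))) = -(-32618)/16 = -1*(-16309/8) = 16309/8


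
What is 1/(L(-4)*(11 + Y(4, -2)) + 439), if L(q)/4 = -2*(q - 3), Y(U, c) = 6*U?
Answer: 1/2399 ≈ 0.00041684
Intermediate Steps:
L(q) = 24 - 8*q (L(q) = 4*(-2*(q - 3)) = 4*(-2*(-3 + q)) = 4*(6 - 2*q) = 24 - 8*q)
1/(L(-4)*(11 + Y(4, -2)) + 439) = 1/((24 - 8*(-4))*(11 + 6*4) + 439) = 1/((24 + 32)*(11 + 24) + 439) = 1/(56*35 + 439) = 1/(1960 + 439) = 1/2399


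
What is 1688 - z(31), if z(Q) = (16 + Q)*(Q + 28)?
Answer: -1085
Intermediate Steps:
z(Q) = (16 + Q)*(28 + Q)
1688 - z(31) = 1688 - (448 + 31² + 44*31) = 1688 - (448 + 961 + 1364) = 1688 - 1*2773 = 1688 - 2773 = -1085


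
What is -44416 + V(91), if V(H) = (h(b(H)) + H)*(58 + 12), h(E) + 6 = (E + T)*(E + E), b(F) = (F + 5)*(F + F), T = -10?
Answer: 42713410494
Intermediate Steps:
b(F) = 2*F*(5 + F) (b(F) = (5 + F)*(2*F) = 2*F*(5 + F))
h(E) = -6 + 2*E*(-10 + E) (h(E) = -6 + (E - 10)*(E + E) = -6 + (-10 + E)*(2*E) = -6 + 2*E*(-10 + E))
V(H) = -420 + 70*H - 2800*H*(5 + H) + 560*H**2*(5 + H)**2 (V(H) = ((-6 - 40*H*(5 + H) + 2*(2*H*(5 + H))**2) + H)*(58 + 12) = ((-6 - 40*H*(5 + H) + 2*(4*H**2*(5 + H)**2)) + H)*70 = ((-6 - 40*H*(5 + H) + 8*H**2*(5 + H)**2) + H)*70 = (-6 + H - 40*H*(5 + H) + 8*H**2*(5 + H)**2)*70 = -420 + 70*H - 2800*H*(5 + H) + 560*H**2*(5 + H)**2)
-44416 + V(91) = -44416 + (-420 - 13930*91 + 560*91**4 + 5600*91**3 + 11200*91**2) = -44416 + (-420 - 1267630 + 560*68574961 + 5600*753571 + 11200*8281) = -44416 + (-420 - 1267630 + 38401978160 + 4219997600 + 92747200) = -44416 + 42713454910 = 42713410494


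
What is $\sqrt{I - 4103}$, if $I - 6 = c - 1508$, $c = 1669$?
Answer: $4 i \sqrt{246} \approx 62.738 i$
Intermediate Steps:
$I = 167$ ($I = 6 + \left(1669 - 1508\right) = 6 + 161 = 167$)
$\sqrt{I - 4103} = \sqrt{167 - 4103} = \sqrt{-3936} = 4 i \sqrt{246}$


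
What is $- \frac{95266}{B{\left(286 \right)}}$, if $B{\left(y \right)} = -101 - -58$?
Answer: $\frac{95266}{43} \approx 2215.5$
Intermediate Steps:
$B{\left(y \right)} = -43$ ($B{\left(y \right)} = -101 + 58 = -43$)
$- \frac{95266}{B{\left(286 \right)}} = - \frac{95266}{-43} = \left(-95266\right) \left(- \frac{1}{43}\right) = \frac{95266}{43}$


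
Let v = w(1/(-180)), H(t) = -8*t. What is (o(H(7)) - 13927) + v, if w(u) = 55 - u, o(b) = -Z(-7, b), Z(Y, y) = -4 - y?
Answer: -2506319/180 ≈ -13924.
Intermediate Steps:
o(b) = 4 + b (o(b) = -(-4 - b) = 4 + b)
v = 9901/180 (v = 55 - 1/(-180) = 55 - 1*(-1/180) = 55 + 1/180 = 9901/180 ≈ 55.006)
(o(H(7)) - 13927) + v = ((4 - 8*7) - 13927) + 9901/180 = ((4 - 56) - 13927) + 9901/180 = (-52 - 13927) + 9901/180 = -13979 + 9901/180 = -2506319/180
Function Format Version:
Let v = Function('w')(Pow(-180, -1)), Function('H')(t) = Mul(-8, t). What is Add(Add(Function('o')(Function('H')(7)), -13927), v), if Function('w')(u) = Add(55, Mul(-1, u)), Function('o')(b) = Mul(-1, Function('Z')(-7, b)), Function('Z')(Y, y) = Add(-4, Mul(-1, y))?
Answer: Rational(-2506319, 180) ≈ -13924.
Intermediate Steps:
Function('o')(b) = Add(4, b) (Function('o')(b) = Mul(-1, Add(-4, Mul(-1, b))) = Add(4, b))
v = Rational(9901, 180) (v = Add(55, Mul(-1, Pow(-180, -1))) = Add(55, Mul(-1, Rational(-1, 180))) = Add(55, Rational(1, 180)) = Rational(9901, 180) ≈ 55.006)
Add(Add(Function('o')(Function('H')(7)), -13927), v) = Add(Add(Add(4, Mul(-8, 7)), -13927), Rational(9901, 180)) = Add(Add(Add(4, -56), -13927), Rational(9901, 180)) = Add(Add(-52, -13927), Rational(9901, 180)) = Add(-13979, Rational(9901, 180)) = Rational(-2506319, 180)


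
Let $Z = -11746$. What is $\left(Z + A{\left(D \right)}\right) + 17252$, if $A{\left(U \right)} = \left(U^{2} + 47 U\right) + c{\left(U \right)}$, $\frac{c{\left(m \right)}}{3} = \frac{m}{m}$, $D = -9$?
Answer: $5167$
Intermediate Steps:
$c{\left(m \right)} = 3$ ($c{\left(m \right)} = 3 \frac{m}{m} = 3 \cdot 1 = 3$)
$A{\left(U \right)} = 3 + U^{2} + 47 U$ ($A{\left(U \right)} = \left(U^{2} + 47 U\right) + 3 = 3 + U^{2} + 47 U$)
$\left(Z + A{\left(D \right)}\right) + 17252 = \left(-11746 + \left(3 + \left(-9\right)^{2} + 47 \left(-9\right)\right)\right) + 17252 = \left(-11746 + \left(3 + 81 - 423\right)\right) + 17252 = \left(-11746 - 339\right) + 17252 = -12085 + 17252 = 5167$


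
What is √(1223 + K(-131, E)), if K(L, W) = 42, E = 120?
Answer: √1265 ≈ 35.567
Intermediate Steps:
√(1223 + K(-131, E)) = √(1223 + 42) = √1265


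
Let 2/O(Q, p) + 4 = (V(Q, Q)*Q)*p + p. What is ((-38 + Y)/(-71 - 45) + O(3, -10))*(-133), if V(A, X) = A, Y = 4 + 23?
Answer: -7581/754 ≈ -10.054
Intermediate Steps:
Y = 27
O(Q, p) = 2/(-4 + p + p*Q²) (O(Q, p) = 2/(-4 + ((Q*Q)*p + p)) = 2/(-4 + (Q²*p + p)) = 2/(-4 + (p*Q² + p)) = 2/(-4 + (p + p*Q²)) = 2/(-4 + p + p*Q²))
((-38 + Y)/(-71 - 45) + O(3, -10))*(-133) = ((-38 + 27)/(-71 - 45) + 2/(-4 - 10 - 10*3²))*(-133) = (-11/(-116) + 2/(-4 - 10 - 10*9))*(-133) = (-11*(-1/116) + 2/(-4 - 10 - 90))*(-133) = (11/116 + 2/(-104))*(-133) = (11/116 + 2*(-1/104))*(-133) = (11/116 - 1/52)*(-133) = (57/754)*(-133) = -7581/754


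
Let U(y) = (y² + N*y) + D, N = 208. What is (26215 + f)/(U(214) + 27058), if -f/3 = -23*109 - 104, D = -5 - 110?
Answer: 34048/117251 ≈ 0.29039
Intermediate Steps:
D = -115
f = 7833 (f = -3*(-23*109 - 104) = -3*(-2507 - 104) = -3*(-2611) = 7833)
U(y) = -115 + y² + 208*y (U(y) = (y² + 208*y) - 115 = -115 + y² + 208*y)
(26215 + f)/(U(214) + 27058) = (26215 + 7833)/((-115 + 214² + 208*214) + 27058) = 34048/((-115 + 45796 + 44512) + 27058) = 34048/(90193 + 27058) = 34048/117251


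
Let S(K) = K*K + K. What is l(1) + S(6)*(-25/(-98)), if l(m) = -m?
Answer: 68/7 ≈ 9.7143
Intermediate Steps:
S(K) = K + K² (S(K) = K² + K = K + K²)
l(1) + S(6)*(-25/(-98)) = -1*1 + (6*(1 + 6))*(-25/(-98)) = -1 + (6*7)*(-25*(-1/98)) = -1 + 42*(25/98) = -1 + 75/7 = 68/7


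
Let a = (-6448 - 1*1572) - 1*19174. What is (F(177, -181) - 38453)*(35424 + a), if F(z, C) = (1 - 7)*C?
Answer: -307530410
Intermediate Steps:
a = -27194 (a = (-6448 - 1572) - 19174 = -8020 - 19174 = -27194)
F(z, C) = -6*C
(F(177, -181) - 38453)*(35424 + a) = (-6*(-181) - 38453)*(35424 - 27194) = (1086 - 38453)*8230 = -37367*8230 = -307530410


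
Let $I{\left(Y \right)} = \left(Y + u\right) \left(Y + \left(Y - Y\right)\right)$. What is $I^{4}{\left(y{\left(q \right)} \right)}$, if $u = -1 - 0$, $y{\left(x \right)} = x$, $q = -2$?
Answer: $1296$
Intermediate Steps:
$u = -1$ ($u = -1 + 0 = -1$)
$I{\left(Y \right)} = Y \left(-1 + Y\right)$ ($I{\left(Y \right)} = \left(Y - 1\right) \left(Y + \left(Y - Y\right)\right) = \left(-1 + Y\right) \left(Y + 0\right) = \left(-1 + Y\right) Y = Y \left(-1 + Y\right)$)
$I^{4}{\left(y{\left(q \right)} \right)} = \left(- 2 \left(-1 - 2\right)\right)^{4} = \left(\left(-2\right) \left(-3\right)\right)^{4} = 6^{4} = 1296$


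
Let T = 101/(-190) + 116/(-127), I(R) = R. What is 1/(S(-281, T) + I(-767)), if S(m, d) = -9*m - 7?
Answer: 1/1755 ≈ 0.00056980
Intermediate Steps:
T = -34867/24130 (T = 101*(-1/190) + 116*(-1/127) = -101/190 - 116/127 = -34867/24130 ≈ -1.4450)
S(m, d) = -7 - 9*m
1/(S(-281, T) + I(-767)) = 1/((-7 - 9*(-281)) - 767) = 1/((-7 + 2529) - 767) = 1/(2522 - 767) = 1/1755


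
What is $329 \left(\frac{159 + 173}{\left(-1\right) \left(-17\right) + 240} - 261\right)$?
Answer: $- \frac{21959105}{257} \approx -85444.0$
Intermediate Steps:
$329 \left(\frac{159 + 173}{\left(-1\right) \left(-17\right) + 240} - 261\right) = 329 \left(\frac{332}{17 + 240} - 261\right) = 329 \left(\frac{332}{257} - 261\right) = 329 \left(- \frac{66745}{257}\right) = - \frac{21959105}{257}$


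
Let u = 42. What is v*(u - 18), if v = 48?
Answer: 1152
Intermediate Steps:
v*(u - 18) = 48*(42 - 18) = 48*24 = 1152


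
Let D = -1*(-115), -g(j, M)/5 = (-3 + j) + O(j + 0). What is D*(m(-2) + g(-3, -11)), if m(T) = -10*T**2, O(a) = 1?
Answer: -1725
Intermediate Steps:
g(j, M) = 10 - 5*j (g(j, M) = -5*((-3 + j) + 1) = -5*(-2 + j) = 10 - 5*j)
D = 115
D*(m(-2) + g(-3, -11)) = 115*(-10*(-2)**2 + (10 - 5*(-3))) = 115*(-10*4 + (10 + 15)) = 115*(-40 + 25) = 115*(-15) = -1725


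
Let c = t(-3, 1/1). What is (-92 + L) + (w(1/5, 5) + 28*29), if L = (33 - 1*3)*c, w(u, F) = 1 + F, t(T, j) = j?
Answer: 756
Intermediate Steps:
c = 1 (c = 1/1 = 1)
L = 30 (L = (33 - 1*3)*1 = (33 - 3)*1 = 30*1 = 30)
(-92 + L) + (w(1/5, 5) + 28*29) = (-92 + 30) + ((1 + 5) + 28*29) = -62 + (6 + 812) = -62 + 818 = 756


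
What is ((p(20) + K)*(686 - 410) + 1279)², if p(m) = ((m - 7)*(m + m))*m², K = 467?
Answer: 3310641122025241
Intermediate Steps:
p(m) = 2*m³*(-7 + m) (p(m) = ((-7 + m)*(2*m))*m² = (2*m*(-7 + m))*m² = 2*m³*(-7 + m))
((p(20) + K)*(686 - 410) + 1279)² = ((2*20³*(-7 + 20) + 467)*(686 - 410) + 1279)² = ((2*8000*13 + 467)*276 + 1279)² = ((208000 + 467)*276 + 1279)² = (208467*276 + 1279)² = (57536892 + 1279)² = 57538171² = 3310641122025241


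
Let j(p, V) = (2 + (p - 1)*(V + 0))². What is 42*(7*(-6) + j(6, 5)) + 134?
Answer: 28988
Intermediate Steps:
j(p, V) = (2 + V*(-1 + p))² (j(p, V) = (2 + (-1 + p)*V)² = (2 + V*(-1 + p))²)
42*(7*(-6) + j(6, 5)) + 134 = 42*(7*(-6) + (2 - 1*5 + 5*6)²) + 134 = 42*(-42 + (2 - 5 + 30)²) + 134 = 42*(-42 + 27²) + 134 = 42*(-42 + 729) + 134 = 42*687 + 134 = 28854 + 134 = 28988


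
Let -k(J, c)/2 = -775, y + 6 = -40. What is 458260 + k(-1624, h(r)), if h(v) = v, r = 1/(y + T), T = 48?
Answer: 459810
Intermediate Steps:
y = -46 (y = -6 - 40 = -46)
r = ½ (r = 1/(-46 + 48) = 1/2 = ½ ≈ 0.50000)
k(J, c) = 1550 (k(J, c) = -2*(-775) = 1550)
458260 + k(-1624, h(r)) = 458260 + 1550 = 459810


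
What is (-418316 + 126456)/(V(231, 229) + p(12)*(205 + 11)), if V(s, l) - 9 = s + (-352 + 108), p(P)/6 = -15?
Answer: 72965/4861 ≈ 15.010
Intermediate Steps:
p(P) = -90 (p(P) = 6*(-15) = -90)
V(s, l) = -235 + s (V(s, l) = 9 + (s + (-352 + 108)) = 9 + (s - 244) = 9 + (-244 + s) = -235 + s)
(-418316 + 126456)/(V(231, 229) + p(12)*(205 + 11)) = (-418316 + 126456)/((-235 + 231) - 90*(205 + 11)) = -291860/(-4 - 90*216) = -291860/(-4 - 19440) = -291860/(-19444) = -291860*(-1/19444) = 72965/4861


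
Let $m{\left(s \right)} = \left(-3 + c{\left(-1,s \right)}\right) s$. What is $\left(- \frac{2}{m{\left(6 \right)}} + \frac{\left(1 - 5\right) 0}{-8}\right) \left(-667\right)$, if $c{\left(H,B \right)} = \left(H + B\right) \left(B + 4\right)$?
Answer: $\frac{667}{141} \approx 4.7305$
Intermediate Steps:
$c{\left(H,B \right)} = \left(4 + B\right) \left(B + H\right)$ ($c{\left(H,B \right)} = \left(B + H\right) \left(4 + B\right) = \left(4 + B\right) \left(B + H\right)$)
$m{\left(s \right)} = s \left(-7 + s^{2} + 3 s\right)$ ($m{\left(s \right)} = \left(-3 + \left(s^{2} + 4 s + 4 \left(-1\right) + s \left(-1\right)\right)\right) s = \left(-3 + \left(s^{2} + 4 s - 4 - s\right)\right) s = \left(-3 + \left(-4 + s^{2} + 3 s\right)\right) s = \left(-7 + s^{2} + 3 s\right) s = s \left(-7 + s^{2} + 3 s\right)$)
$\left(- \frac{2}{m{\left(6 \right)}} + \frac{\left(1 - 5\right) 0}{-8}\right) \left(-667\right) = \left(- \frac{2}{6 \left(-7 + 6^{2} + 3 \cdot 6\right)} + \frac{\left(1 - 5\right) 0}{-8}\right) \left(-667\right) = \left(- \frac{2}{6 \left(-7 + 36 + 18\right)} + \left(-4\right) 0 \left(- \frac{1}{8}\right)\right) \left(-667\right) = \left(- \frac{2}{6 \cdot 47} + 0 \left(- \frac{1}{8}\right)\right) \left(-667\right) = \left(- \frac{2}{282} + 0\right) \left(-667\right) = \left(\left(-2\right) \frac{1}{282} + 0\right) \left(-667\right) = \left(- \frac{1}{141} + 0\right) \left(-667\right) = \left(- \frac{1}{141}\right) \left(-667\right) = \frac{667}{141}$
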